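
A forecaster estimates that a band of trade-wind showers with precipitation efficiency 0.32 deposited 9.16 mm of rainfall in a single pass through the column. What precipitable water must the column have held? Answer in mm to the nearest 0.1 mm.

PW ≈ 28.6 mm

PW = rainfall / ε = 9.16 / 0.32 = 28.6 mm.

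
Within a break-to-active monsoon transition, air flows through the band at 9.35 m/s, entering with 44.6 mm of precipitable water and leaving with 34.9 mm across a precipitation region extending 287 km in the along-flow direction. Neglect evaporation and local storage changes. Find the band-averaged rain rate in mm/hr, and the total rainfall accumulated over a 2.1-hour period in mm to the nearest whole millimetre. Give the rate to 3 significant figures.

Column moisture flux per unit crosswind length is F = V × PW.
Inflow: F_in = 9.35 × 44.6 = 417.01 mm·m/s
Outflow: F_out = 9.35 × 34.9 = 326.315 mm·m/s
Steady-state rate R = (F_in − F_out)/L = (417.01 − 326.315) / 287000 m = 3.160e-04 mm/s.
R = 3.160e-04 × 3600 = 1.14 mm/hr.
Over 2.1 h: total = 1.14 × 2.1 = 2.394 ≈ 2 mm.

R ≈ 1.14 mm/hr; total ≈ 2 mm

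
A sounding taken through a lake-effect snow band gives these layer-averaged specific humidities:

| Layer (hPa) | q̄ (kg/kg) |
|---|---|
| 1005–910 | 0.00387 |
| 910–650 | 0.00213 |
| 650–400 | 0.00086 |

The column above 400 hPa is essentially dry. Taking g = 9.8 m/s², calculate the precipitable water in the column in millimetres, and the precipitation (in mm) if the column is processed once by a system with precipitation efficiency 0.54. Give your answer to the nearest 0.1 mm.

Precipitable water is the column-integrated vapour mass per unit area: PW = (1/g) Σ q̄ Δp, with q in kg/kg and Δp in Pa (1 kg/m² of water = 1 mm).
Layer 1005–910 hPa: Δp = 95 hPa = 9500 Pa, q̄ = 0.00387 kg/kg → 0.00387 × 9500 / 9.8 = 3.75 mm
Layer 910–650 hPa: Δp = 260 hPa = 26000 Pa, q̄ = 0.00213 kg/kg → 0.00213 × 26000 / 9.8 = 5.65 mm
Layer 650–400 hPa: Δp = 250 hPa = 25000 Pa, q̄ = 0.00086 kg/kg → 0.00086 × 25000 / 9.8 = 2.19 mm
PW = 3.75 + 5.65 + 2.19 = 11.59 ≈ 11.6 mm.
Precipitation = ε × PW = 0.54 × 11.6 = 6.3 mm.

PW ≈ 11.6 mm; precipitation ≈ 6.3 mm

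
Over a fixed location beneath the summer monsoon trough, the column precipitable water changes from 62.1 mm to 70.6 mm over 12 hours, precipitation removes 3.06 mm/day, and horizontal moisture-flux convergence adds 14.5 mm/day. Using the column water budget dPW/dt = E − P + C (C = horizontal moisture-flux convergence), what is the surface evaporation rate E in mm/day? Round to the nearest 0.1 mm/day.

E ≈ 5.6 mm/day

dPW/dt = (70.6 − 62.1) mm / (12/24 day) = +17.000 mm/day.
E = dPW/dt + P − C = (+17.000) + 3.06 − (14.5) = 5.6 mm/day.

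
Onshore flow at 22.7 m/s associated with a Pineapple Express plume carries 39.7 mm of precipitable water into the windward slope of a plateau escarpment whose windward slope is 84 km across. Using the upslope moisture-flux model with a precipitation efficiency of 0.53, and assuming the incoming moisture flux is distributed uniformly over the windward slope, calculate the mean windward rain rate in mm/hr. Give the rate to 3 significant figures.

R ≈ 20.5 mm/hr

Incoming column moisture flux per unit ridge length: F = V × PW = 22.7 × 39.7 = 901.19 mm·m/s.
Spread over the 84 km slope with efficiency ε = 0.53: R = ε·F/W = 0.53 × 901.19 / 84000 m = 5.686e-03 mm/s.
R = 5.686e-03 × 3600 = 20.5 mm/hr.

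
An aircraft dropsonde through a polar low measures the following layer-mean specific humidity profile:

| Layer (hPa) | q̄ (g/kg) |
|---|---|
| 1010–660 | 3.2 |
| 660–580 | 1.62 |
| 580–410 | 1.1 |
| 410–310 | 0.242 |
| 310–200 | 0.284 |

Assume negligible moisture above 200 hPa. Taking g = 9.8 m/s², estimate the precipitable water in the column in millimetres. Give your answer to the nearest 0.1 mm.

Precipitable water is the column-integrated vapour mass per unit area: PW = (1/g) Σ q̄ Δp, with q in kg/kg and Δp in Pa (1 kg/m² of water = 1 mm).
Layer 1010–660 hPa: Δp = 350 hPa = 35000 Pa, q̄ = 0.0032 kg/kg → 0.0032 × 35000 / 9.8 = 11.43 mm
Layer 660–580 hPa: Δp = 80 hPa = 8000 Pa, q̄ = 0.00162 kg/kg → 0.00162 × 8000 / 9.8 = 1.32 mm
Layer 580–410 hPa: Δp = 170 hPa = 17000 Pa, q̄ = 0.0011 kg/kg → 0.0011 × 17000 / 9.8 = 1.91 mm
Layer 410–310 hPa: Δp = 100 hPa = 10000 Pa, q̄ = 0.000242 kg/kg → 0.000242 × 10000 / 9.8 = 0.25 mm
Layer 310–200 hPa: Δp = 110 hPa = 11000 Pa, q̄ = 0.000284 kg/kg → 0.000284 × 11000 / 9.8 = 0.32 mm
PW = 11.43 + 1.32 + 1.91 + 0.25 + 0.32 = 15.23 ≈ 15.2 mm.

PW ≈ 15.2 mm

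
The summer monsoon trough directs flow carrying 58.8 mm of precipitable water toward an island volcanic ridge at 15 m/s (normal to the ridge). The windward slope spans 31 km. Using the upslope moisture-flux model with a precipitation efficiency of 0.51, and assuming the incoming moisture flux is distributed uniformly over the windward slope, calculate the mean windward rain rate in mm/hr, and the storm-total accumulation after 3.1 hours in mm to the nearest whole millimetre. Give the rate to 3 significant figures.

Incoming column moisture flux per unit ridge length: F = V × PW = 15 × 58.8 = 882 mm·m/s.
Spread over the 31 km slope with efficiency ε = 0.51: R = ε·F/W = 0.51 × 882 / 31000 m = 1.451e-02 mm/s.
R = 1.451e-02 × 3600 = 52.2 mm/hr.
Over 3.1 h: total = 52.2 × 3.1 = 161.82 ≈ 162 mm.

R ≈ 52.2 mm/hr; total ≈ 162 mm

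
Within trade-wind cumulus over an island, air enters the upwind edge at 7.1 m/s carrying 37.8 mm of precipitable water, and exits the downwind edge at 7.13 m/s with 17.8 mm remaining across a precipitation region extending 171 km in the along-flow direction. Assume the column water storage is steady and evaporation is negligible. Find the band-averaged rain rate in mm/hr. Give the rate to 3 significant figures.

R ≈ 2.98 mm/hr

Column moisture flux per unit crosswind length is F = V × PW.
Inflow: F_in = 7.1 × 37.8 = 268.38 mm·m/s
Outflow: F_out = 7.13 × 17.8 = 126.914 mm·m/s
Steady-state rate R = (F_in − F_out)/L = (268.38 − 126.914) / 171000 m = 8.273e-04 mm/s.
R = 8.273e-04 × 3600 = 2.98 mm/hr.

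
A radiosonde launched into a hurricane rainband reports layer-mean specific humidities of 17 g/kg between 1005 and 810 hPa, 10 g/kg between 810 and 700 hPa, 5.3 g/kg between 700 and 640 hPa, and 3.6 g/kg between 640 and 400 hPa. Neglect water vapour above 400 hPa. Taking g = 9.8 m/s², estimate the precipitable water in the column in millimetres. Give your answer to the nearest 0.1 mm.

PW ≈ 57.1 mm

Precipitable water is the column-integrated vapour mass per unit area: PW = (1/g) Σ q̄ Δp, with q in kg/kg and Δp in Pa (1 kg/m² of water = 1 mm).
Layer 1005–810 hPa: Δp = 195 hPa = 19500 Pa, q̄ = 0.017 kg/kg → 0.017 × 19500 / 9.8 = 33.83 mm
Layer 810–700 hPa: Δp = 110 hPa = 11000 Pa, q̄ = 0.01 kg/kg → 0.01 × 11000 / 9.8 = 11.22 mm
Layer 700–640 hPa: Δp = 60 hPa = 6000 Pa, q̄ = 0.0053 kg/kg → 0.0053 × 6000 / 9.8 = 3.24 mm
Layer 640–400 hPa: Δp = 240 hPa = 24000 Pa, q̄ = 0.0036 kg/kg → 0.0036 × 24000 / 9.8 = 8.82 mm
PW = 33.83 + 11.22 + 3.24 + 8.82 = 57.11 ≈ 57.1 mm.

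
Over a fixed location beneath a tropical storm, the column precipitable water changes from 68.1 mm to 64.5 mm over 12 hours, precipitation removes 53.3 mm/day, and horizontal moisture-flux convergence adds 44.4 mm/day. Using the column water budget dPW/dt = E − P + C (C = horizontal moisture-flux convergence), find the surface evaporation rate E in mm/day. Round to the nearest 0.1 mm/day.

E ≈ 1.7 mm/day

dPW/dt = (64.5 − 68.1) mm / (12/24 day) = -7.200 mm/day.
E = dPW/dt + P − C = (-7.200) + 53.3 − (44.4) = 1.7 mm/day.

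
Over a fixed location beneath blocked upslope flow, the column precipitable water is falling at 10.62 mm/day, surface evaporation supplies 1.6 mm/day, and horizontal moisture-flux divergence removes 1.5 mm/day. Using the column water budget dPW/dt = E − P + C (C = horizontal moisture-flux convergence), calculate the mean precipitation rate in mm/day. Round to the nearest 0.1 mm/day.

dPW/dt = -10.62 mm/day.
P = E + C − dPW/dt = 1.6 + (-1.5) − (-10.62) = 10.7 mm/day.

P ≈ 10.7 mm/day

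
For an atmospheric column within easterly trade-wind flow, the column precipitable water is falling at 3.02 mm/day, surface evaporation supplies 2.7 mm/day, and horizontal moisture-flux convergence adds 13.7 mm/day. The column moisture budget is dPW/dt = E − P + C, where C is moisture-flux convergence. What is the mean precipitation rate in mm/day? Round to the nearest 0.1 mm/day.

P ≈ 19.4 mm/day

dPW/dt = -3.02 mm/day.
P = E + C − dPW/dt = 2.7 + (13.7) − (-3.02) = 19.4 mm/day.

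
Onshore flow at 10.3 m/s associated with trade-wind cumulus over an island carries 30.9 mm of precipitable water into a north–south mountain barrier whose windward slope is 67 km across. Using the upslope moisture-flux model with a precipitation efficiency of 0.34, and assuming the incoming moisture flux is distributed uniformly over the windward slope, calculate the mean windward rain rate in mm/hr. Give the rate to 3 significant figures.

R ≈ 5.81 mm/hr

Incoming column moisture flux per unit ridge length: F = V × PW = 10.3 × 30.9 = 318.27 mm·m/s.
Spread over the 67 km slope with efficiency ε = 0.34: R = ε·F/W = 0.34 × 318.27 / 67000 m = 1.615e-03 mm/s.
R = 1.615e-03 × 3600 = 5.81 mm/hr.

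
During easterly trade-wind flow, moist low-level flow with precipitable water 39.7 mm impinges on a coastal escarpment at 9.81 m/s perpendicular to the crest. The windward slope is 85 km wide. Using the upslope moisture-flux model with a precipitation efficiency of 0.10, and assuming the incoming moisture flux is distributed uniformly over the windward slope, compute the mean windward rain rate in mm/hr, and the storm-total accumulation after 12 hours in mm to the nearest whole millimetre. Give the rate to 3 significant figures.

Incoming column moisture flux per unit ridge length: F = V × PW = 9.81 × 39.7 = 389.457 mm·m/s.
Spread over the 85 km slope with efficiency ε = 0.10: R = ε·F/W = 0.10 × 389.457 / 85000 m = 4.582e-04 mm/s.
R = 4.582e-04 × 3600 = 1.65 mm/hr.
Over 12 h: total = 1.65 × 12 = 19.8 ≈ 20 mm.

R ≈ 1.65 mm/hr; total ≈ 20 mm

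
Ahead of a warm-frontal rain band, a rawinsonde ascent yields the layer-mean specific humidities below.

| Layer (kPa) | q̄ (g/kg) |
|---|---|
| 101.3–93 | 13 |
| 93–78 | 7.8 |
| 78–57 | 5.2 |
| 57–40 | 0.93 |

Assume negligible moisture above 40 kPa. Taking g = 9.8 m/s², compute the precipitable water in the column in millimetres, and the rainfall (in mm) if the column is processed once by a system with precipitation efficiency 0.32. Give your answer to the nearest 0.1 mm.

Precipitable water is the column-integrated vapour mass per unit area: PW = (1/g) Σ q̄ Δp, with q in kg/kg and Δp in Pa (1 kg/m² of water = 1 mm).
Layer 101.3–93 kPa: Δp = 83 hPa = 8300 Pa, q̄ = 0.013 kg/kg → 0.013 × 8300 / 9.8 = 11.01 mm
Layer 93–78 kPa: Δp = 150 hPa = 15000 Pa, q̄ = 0.0078 kg/kg → 0.0078 × 15000 / 9.8 = 11.94 mm
Layer 78–57 kPa: Δp = 210 hPa = 21000 Pa, q̄ = 0.0052 kg/kg → 0.0052 × 21000 / 9.8 = 11.14 mm
Layer 57–40 kPa: Δp = 170 hPa = 17000 Pa, q̄ = 0.00093 kg/kg → 0.00093 × 17000 / 9.8 = 1.61 mm
PW = 11.01 + 11.94 + 11.14 + 1.61 = 35.70 ≈ 35.7 mm.
Rainfall = ε × PW = 0.32 × 35.7 = 11.4 mm.

PW ≈ 35.7 mm; rainfall ≈ 11.4 mm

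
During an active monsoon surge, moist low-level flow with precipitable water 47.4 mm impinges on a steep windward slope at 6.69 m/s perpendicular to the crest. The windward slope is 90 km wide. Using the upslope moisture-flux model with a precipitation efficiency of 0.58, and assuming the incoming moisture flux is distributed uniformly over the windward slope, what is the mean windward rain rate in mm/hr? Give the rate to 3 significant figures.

R ≈ 7.36 mm/hr

Incoming column moisture flux per unit ridge length: F = V × PW = 6.69 × 47.4 = 317.106 mm·m/s.
Spread over the 90 km slope with efficiency ε = 0.58: R = ε·F/W = 0.58 × 317.106 / 90000 m = 2.044e-03 mm/s.
R = 2.044e-03 × 3600 = 7.36 mm/hr.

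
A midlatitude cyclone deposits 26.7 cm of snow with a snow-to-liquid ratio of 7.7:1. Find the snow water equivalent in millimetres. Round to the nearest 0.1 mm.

SWE = snow depth / ratio = 26.7 cm / 7.7 = 3.468 cm = 34.7 mm.

SWE ≈ 34.7 mm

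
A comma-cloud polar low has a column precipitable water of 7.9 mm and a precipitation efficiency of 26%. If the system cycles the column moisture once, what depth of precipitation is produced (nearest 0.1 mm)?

Precipitation = ε × PW = 0.26 × 7.9 = 2.1 mm.

precipitation ≈ 2.1 mm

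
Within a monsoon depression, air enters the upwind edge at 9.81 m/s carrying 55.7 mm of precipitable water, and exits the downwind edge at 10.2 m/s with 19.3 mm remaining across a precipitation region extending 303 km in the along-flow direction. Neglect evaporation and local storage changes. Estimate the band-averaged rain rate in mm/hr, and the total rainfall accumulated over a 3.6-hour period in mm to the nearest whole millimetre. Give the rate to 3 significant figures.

R ≈ 4.15 mm/hr; total ≈ 15 mm

Column moisture flux per unit crosswind length is F = V × PW.
Inflow: F_in = 9.81 × 55.7 = 546.417 mm·m/s
Outflow: F_out = 10.2 × 19.3 = 196.86 mm·m/s
Steady-state rate R = (F_in − F_out)/L = (546.417 − 196.86) / 303000 m = 1.154e-03 mm/s.
R = 1.154e-03 × 3600 = 4.15 mm/hr.
Over 3.6 h: total = 4.15 × 3.6 = 14.94 ≈ 15 mm.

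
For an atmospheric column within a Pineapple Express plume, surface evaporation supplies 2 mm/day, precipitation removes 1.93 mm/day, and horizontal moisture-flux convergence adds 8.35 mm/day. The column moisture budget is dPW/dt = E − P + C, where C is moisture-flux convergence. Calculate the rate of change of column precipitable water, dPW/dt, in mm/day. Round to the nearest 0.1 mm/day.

dPW/dt ≈ 8.4 mm/day

dPW/dt = E − P + C = 2 − 1.93 + (8.35) = 8.4 mm/day.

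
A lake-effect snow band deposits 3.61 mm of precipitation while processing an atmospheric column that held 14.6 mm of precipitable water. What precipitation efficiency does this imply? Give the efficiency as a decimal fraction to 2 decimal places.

ε = precipitation / PW = 3.61 / 14.6 = 0.25.

ε ≈ 0.25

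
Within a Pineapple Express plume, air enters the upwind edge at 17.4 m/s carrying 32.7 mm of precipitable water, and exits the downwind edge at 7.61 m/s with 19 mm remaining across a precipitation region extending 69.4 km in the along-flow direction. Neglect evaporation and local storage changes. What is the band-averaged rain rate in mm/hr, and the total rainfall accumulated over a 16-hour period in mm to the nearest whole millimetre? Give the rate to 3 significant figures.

R ≈ 22.0 mm/hr; total ≈ 352 mm

Column moisture flux per unit crosswind length is F = V × PW.
Inflow: F_in = 17.4 × 32.7 = 568.98 mm·m/s
Outflow: F_out = 7.61 × 19 = 144.59 mm·m/s
Steady-state rate R = (F_in − F_out)/L = (568.98 − 144.59) / 69400 m = 6.115e-03 mm/s.
R = 6.115e-03 × 3600 = 22.0 mm/hr.
Over 16 h: total = 22.0 × 16 = 352 mm.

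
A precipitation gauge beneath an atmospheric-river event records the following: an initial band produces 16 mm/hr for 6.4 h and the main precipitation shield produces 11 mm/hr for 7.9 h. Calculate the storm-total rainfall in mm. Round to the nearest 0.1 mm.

Total = Σ Rᵢ Δtᵢ = 16 × 6.4 + 11 × 7.9
      = 102.4 + 86.9 = 189.3 mm.

total ≈ 189.3 mm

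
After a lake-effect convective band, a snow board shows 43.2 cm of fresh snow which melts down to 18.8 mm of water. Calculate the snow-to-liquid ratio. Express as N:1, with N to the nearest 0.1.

Ratio = snow depth / SWE = 432 mm / 18.8 mm = 23.0, i.e. 23.0:1.

ratio ≈ 23.0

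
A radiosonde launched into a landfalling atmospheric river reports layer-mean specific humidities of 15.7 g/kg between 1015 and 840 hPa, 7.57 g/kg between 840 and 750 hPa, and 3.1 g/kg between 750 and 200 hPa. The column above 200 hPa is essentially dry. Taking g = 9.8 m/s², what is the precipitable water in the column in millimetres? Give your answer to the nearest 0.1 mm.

Precipitable water is the column-integrated vapour mass per unit area: PW = (1/g) Σ q̄ Δp, with q in kg/kg and Δp in Pa (1 kg/m² of water = 1 mm).
Layer 1015–840 hPa: Δp = 175 hPa = 17500 Pa, q̄ = 0.0157 kg/kg → 0.0157 × 17500 / 9.8 = 28.04 mm
Layer 840–750 hPa: Δp = 90 hPa = 9000 Pa, q̄ = 0.00757 kg/kg → 0.00757 × 9000 / 9.8 = 6.95 mm
Layer 750–200 hPa: Δp = 550 hPa = 55000 Pa, q̄ = 0.0031 kg/kg → 0.0031 × 55000 / 9.8 = 17.40 mm
PW = 28.04 + 6.95 + 17.40 = 52.39 ≈ 52.4 mm.

PW ≈ 52.4 mm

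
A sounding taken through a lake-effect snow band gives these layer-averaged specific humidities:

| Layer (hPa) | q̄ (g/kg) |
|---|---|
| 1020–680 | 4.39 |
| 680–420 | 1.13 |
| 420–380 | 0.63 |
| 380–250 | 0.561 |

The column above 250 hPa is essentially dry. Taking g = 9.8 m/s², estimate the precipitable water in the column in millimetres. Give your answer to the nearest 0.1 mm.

PW ≈ 19.2 mm

Precipitable water is the column-integrated vapour mass per unit area: PW = (1/g) Σ q̄ Δp, with q in kg/kg and Δp in Pa (1 kg/m² of water = 1 mm).
Layer 1020–680 hPa: Δp = 340 hPa = 34000 Pa, q̄ = 0.00439 kg/kg → 0.00439 × 34000 / 9.8 = 15.23 mm
Layer 680–420 hPa: Δp = 260 hPa = 26000 Pa, q̄ = 0.00113 kg/kg → 0.00113 × 26000 / 9.8 = 3.00 mm
Layer 420–380 hPa: Δp = 40 hPa = 4000 Pa, q̄ = 0.00063 kg/kg → 0.00063 × 4000 / 9.8 = 0.26 mm
Layer 380–250 hPa: Δp = 130 hPa = 13000 Pa, q̄ = 0.000561 kg/kg → 0.000561 × 13000 / 9.8 = 0.74 mm
PW = 15.23 + 3.00 + 0.26 + 0.74 = 19.23 ≈ 19.2 mm.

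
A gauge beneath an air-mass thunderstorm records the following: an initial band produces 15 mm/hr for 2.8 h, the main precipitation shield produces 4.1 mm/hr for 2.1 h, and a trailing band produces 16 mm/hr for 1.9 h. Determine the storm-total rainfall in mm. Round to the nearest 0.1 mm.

total ≈ 81.0 mm

Total = Σ Rᵢ Δtᵢ = 15 × 2.8 + 4.1 × 2.1 + 16 × 1.9
      = 42 + 8.61 + 30.4 = 81.0 mm.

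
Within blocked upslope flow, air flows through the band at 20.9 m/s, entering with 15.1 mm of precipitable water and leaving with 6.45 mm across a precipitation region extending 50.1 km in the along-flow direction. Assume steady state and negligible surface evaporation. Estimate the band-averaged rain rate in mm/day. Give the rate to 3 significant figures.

Column moisture flux per unit crosswind length is F = V × PW.
Inflow: F_in = 20.9 × 15.1 = 315.59 mm·m/s
Outflow: F_out = 20.9 × 6.45 = 134.805 mm·m/s
Steady-state rate R = (F_in − F_out)/L = (315.59 − 134.805) / 50100 m = 3.608e-03 mm/s.
R = 3.608e-03 × 3600 × 24 = 312 mm/day.

R ≈ 312 mm/day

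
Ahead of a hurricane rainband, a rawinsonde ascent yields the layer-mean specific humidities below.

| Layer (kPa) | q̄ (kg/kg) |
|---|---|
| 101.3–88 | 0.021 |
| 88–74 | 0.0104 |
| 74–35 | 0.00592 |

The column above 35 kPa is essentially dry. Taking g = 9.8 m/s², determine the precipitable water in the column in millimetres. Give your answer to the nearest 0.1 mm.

Precipitable water is the column-integrated vapour mass per unit area: PW = (1/g) Σ q̄ Δp, with q in kg/kg and Δp in Pa (1 kg/m² of water = 1 mm).
Layer 101.3–88 kPa: Δp = 133 hPa = 13300 Pa, q̄ = 0.021 kg/kg → 0.021 × 13300 / 9.8 = 28.50 mm
Layer 88–74 kPa: Δp = 140 hPa = 14000 Pa, q̄ = 0.0104 kg/kg → 0.0104 × 14000 / 9.8 = 14.86 mm
Layer 74–35 kPa: Δp = 390 hPa = 39000 Pa, q̄ = 0.00592 kg/kg → 0.00592 × 39000 / 9.8 = 23.56 mm
PW = 28.50 + 14.86 + 23.56 = 66.92 ≈ 66.9 mm.

PW ≈ 66.9 mm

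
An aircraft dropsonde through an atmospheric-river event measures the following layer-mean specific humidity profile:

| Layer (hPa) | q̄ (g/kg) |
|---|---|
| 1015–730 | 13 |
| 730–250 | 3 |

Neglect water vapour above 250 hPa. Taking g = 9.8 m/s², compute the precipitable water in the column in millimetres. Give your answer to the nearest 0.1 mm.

PW ≈ 52.5 mm

Precipitable water is the column-integrated vapour mass per unit area: PW = (1/g) Σ q̄ Δp, with q in kg/kg and Δp in Pa (1 kg/m² of water = 1 mm).
Layer 1015–730 hPa: Δp = 285 hPa = 28500 Pa, q̄ = 0.013 kg/kg → 0.013 × 28500 / 9.8 = 37.81 mm
Layer 730–250 hPa: Δp = 480 hPa = 48000 Pa, q̄ = 0.003 kg/kg → 0.003 × 48000 / 9.8 = 14.69 mm
PW = 37.81 + 14.69 = 52.50 ≈ 52.5 mm.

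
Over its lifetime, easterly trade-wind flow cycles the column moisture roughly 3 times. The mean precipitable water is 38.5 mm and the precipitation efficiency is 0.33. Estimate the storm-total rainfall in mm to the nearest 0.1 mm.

rainfall ≈ 38.1 mm

Each cycle deposits ε × PW = 0.33 × 38.5 = 12.705 mm.
Over 3 cycles: 3 × 12.705 = 38.1 mm.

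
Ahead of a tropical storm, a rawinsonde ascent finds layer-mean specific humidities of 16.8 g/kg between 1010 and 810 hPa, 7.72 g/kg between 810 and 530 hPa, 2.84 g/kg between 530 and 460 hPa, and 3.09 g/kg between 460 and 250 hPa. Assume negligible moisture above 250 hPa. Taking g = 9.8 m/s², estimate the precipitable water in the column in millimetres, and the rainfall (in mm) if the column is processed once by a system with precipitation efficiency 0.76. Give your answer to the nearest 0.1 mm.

Precipitable water is the column-integrated vapour mass per unit area: PW = (1/g) Σ q̄ Δp, with q in kg/kg and Δp in Pa (1 kg/m² of water = 1 mm).
Layer 1010–810 hPa: Δp = 200 hPa = 20000 Pa, q̄ = 0.0168 kg/kg → 0.0168 × 20000 / 9.8 = 34.29 mm
Layer 810–530 hPa: Δp = 280 hPa = 28000 Pa, q̄ = 0.00772 kg/kg → 0.00772 × 28000 / 9.8 = 22.06 mm
Layer 530–460 hPa: Δp = 70 hPa = 7000 Pa, q̄ = 0.00284 kg/kg → 0.00284 × 7000 / 9.8 = 2.03 mm
Layer 460–250 hPa: Δp = 210 hPa = 21000 Pa, q̄ = 0.00309 kg/kg → 0.00309 × 21000 / 9.8 = 6.62 mm
PW = 34.29 + 22.06 + 2.03 + 6.62 = 65.00 ≈ 65.0 mm.
Rainfall = ε × PW = 0.76 × 65.0 = 49.4 mm.

PW ≈ 65.0 mm; rainfall ≈ 49.4 mm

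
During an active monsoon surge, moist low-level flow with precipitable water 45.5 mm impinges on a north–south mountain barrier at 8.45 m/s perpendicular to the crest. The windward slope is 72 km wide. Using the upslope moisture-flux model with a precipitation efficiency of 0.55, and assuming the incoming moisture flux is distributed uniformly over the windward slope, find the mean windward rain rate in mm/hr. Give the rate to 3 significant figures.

R ≈ 10.6 mm/hr

Incoming column moisture flux per unit ridge length: F = V × PW = 8.45 × 45.5 = 384.475 mm·m/s.
Spread over the 72 km slope with efficiency ε = 0.55: R = ε·F/W = 0.55 × 384.475 / 72000 m = 2.937e-03 mm/s.
R = 2.937e-03 × 3600 = 10.6 mm/hr.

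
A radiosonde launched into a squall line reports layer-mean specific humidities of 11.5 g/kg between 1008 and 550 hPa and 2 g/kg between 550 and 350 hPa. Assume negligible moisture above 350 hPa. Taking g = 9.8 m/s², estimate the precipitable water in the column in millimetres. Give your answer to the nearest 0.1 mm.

PW ≈ 57.8 mm

Precipitable water is the column-integrated vapour mass per unit area: PW = (1/g) Σ q̄ Δp, with q in kg/kg and Δp in Pa (1 kg/m² of water = 1 mm).
Layer 1008–550 hPa: Δp = 458 hPa = 45800 Pa, q̄ = 0.0115 kg/kg → 0.0115 × 45800 / 9.8 = 53.74 mm
Layer 550–350 hPa: Δp = 200 hPa = 20000 Pa, q̄ = 0.002 kg/kg → 0.002 × 20000 / 9.8 = 4.08 mm
PW = 53.74 + 4.08 = 57.82 ≈ 57.8 mm.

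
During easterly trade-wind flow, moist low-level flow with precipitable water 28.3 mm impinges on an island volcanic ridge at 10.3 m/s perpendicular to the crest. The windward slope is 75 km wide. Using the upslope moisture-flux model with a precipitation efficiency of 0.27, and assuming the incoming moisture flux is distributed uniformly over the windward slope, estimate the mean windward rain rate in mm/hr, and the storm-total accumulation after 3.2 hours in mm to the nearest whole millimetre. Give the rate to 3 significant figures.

Incoming column moisture flux per unit ridge length: F = V × PW = 10.3 × 28.3 = 291.49 mm·m/s.
Spread over the 75 km slope with efficiency ε = 0.27: R = ε·F/W = 0.27 × 291.49 / 75000 m = 1.049e-03 mm/s.
R = 1.049e-03 × 3600 = 3.78 mm/hr.
Over 3.2 h: total = 3.78 × 3.2 = 12.096 ≈ 12 mm.

R ≈ 3.78 mm/hr; total ≈ 12 mm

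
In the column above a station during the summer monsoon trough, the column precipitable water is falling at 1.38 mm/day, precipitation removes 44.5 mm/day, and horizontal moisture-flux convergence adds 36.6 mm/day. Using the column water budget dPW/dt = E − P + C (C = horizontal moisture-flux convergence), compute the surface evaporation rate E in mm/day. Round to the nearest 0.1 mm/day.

E ≈ 6.5 mm/day

dPW/dt = -1.38 mm/day.
E = dPW/dt + P − C = (-1.38) + 44.5 − (36.6) = 6.5 mm/day.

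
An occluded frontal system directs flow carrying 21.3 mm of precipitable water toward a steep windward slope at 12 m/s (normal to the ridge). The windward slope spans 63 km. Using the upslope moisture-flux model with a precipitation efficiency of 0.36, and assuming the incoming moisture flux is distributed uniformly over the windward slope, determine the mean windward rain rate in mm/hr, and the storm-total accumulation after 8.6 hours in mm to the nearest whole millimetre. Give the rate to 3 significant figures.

Incoming column moisture flux per unit ridge length: F = V × PW = 12 × 21.3 = 255.6 mm·m/s.
Spread over the 63 km slope with efficiency ε = 0.36: R = ε·F/W = 0.36 × 255.6 / 63000 m = 1.461e-03 mm/s.
R = 1.461e-03 × 3600 = 5.26 mm/hr.
Over 8.6 h: total = 5.26 × 8.6 = 45.236 ≈ 45 mm.

R ≈ 5.26 mm/hr; total ≈ 45 mm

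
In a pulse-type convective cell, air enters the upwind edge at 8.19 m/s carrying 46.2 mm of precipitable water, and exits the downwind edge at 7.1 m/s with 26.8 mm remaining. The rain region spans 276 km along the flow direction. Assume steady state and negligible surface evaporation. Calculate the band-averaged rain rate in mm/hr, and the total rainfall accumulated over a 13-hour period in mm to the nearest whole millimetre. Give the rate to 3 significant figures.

R ≈ 2.45 mm/hr; total ≈ 32 mm

Column moisture flux per unit crosswind length is F = V × PW.
Inflow: F_in = 8.19 × 46.2 = 378.378 mm·m/s
Outflow: F_out = 7.1 × 26.8 = 190.28 mm·m/s
Steady-state rate R = (F_in − F_out)/L = (378.378 − 190.28) / 276000 m = 6.815e-04 mm/s.
R = 6.815e-04 × 3600 = 2.45 mm/hr.
Over 13 h: total = 2.45 × 13 = 31.85 ≈ 32 mm.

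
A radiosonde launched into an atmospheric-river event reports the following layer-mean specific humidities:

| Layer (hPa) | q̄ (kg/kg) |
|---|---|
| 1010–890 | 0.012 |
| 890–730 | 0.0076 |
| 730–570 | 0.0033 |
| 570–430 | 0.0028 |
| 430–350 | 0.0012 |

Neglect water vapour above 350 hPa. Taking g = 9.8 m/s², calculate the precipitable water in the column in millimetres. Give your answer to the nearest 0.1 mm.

PW ≈ 37.5 mm

Precipitable water is the column-integrated vapour mass per unit area: PW = (1/g) Σ q̄ Δp, with q in kg/kg and Δp in Pa (1 kg/m² of water = 1 mm).
Layer 1010–890 hPa: Δp = 120 hPa = 12000 Pa, q̄ = 0.012 kg/kg → 0.012 × 12000 / 9.8 = 14.69 mm
Layer 890–730 hPa: Δp = 160 hPa = 16000 Pa, q̄ = 0.0076 kg/kg → 0.0076 × 16000 / 9.8 = 12.41 mm
Layer 730–570 hPa: Δp = 160 hPa = 16000 Pa, q̄ = 0.0033 kg/kg → 0.0033 × 16000 / 9.8 = 5.39 mm
Layer 570–430 hPa: Δp = 140 hPa = 14000 Pa, q̄ = 0.0028 kg/kg → 0.0028 × 14000 / 9.8 = 4.00 mm
Layer 430–350 hPa: Δp = 80 hPa = 8000 Pa, q̄ = 0.0012 kg/kg → 0.0012 × 8000 / 9.8 = 0.98 mm
PW = 14.69 + 12.41 + 5.39 + 4.00 + 0.98 = 37.47 ≈ 37.5 mm.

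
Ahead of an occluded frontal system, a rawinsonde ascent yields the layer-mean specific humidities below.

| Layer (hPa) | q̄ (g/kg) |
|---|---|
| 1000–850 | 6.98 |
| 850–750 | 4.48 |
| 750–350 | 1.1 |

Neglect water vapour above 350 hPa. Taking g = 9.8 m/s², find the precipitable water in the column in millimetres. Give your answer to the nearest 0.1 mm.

PW ≈ 19.7 mm

Precipitable water is the column-integrated vapour mass per unit area: PW = (1/g) Σ q̄ Δp, with q in kg/kg and Δp in Pa (1 kg/m² of water = 1 mm).
Layer 1000–850 hPa: Δp = 150 hPa = 15000 Pa, q̄ = 0.00698 kg/kg → 0.00698 × 15000 / 9.8 = 10.68 mm
Layer 850–750 hPa: Δp = 100 hPa = 10000 Pa, q̄ = 0.00448 kg/kg → 0.00448 × 10000 / 9.8 = 4.57 mm
Layer 750–350 hPa: Δp = 400 hPa = 40000 Pa, q̄ = 0.0011 kg/kg → 0.0011 × 40000 / 9.8 = 4.49 mm
PW = 10.68 + 4.57 + 4.49 = 19.74 ≈ 19.7 mm.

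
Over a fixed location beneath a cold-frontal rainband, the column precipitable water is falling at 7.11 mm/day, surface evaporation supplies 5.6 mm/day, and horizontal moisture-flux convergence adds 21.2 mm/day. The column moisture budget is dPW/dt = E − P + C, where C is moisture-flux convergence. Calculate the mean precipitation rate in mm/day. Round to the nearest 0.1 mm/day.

dPW/dt = -7.11 mm/day.
P = E + C − dPW/dt = 5.6 + (21.2) − (-7.11) = 33.9 mm/day.

P ≈ 33.9 mm/day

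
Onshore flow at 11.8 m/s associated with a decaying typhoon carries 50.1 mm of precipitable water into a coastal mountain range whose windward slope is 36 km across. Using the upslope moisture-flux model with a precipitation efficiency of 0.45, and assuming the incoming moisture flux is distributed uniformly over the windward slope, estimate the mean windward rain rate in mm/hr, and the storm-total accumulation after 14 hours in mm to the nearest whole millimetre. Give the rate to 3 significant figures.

Incoming column moisture flux per unit ridge length: F = V × PW = 11.8 × 50.1 = 591.18 mm·m/s.
Spread over the 36 km slope with efficiency ε = 0.45: R = ε·F/W = 0.45 × 591.18 / 36000 m = 7.390e-03 mm/s.
R = 7.390e-03 × 3600 = 26.6 mm/hr.
Over 14 h: total = 26.6 × 14 = 372.4 ≈ 372 mm.

R ≈ 26.6 mm/hr; total ≈ 372 mm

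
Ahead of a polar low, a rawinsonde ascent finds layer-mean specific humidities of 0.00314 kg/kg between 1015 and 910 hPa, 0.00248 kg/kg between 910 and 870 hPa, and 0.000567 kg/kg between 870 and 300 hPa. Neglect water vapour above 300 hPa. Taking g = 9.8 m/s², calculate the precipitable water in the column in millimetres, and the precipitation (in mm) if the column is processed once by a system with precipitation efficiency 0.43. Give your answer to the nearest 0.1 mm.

PW ≈ 7.7 mm; precipitation ≈ 3.3 mm

Precipitable water is the column-integrated vapour mass per unit area: PW = (1/g) Σ q̄ Δp, with q in kg/kg and Δp in Pa (1 kg/m² of water = 1 mm).
Layer 1015–910 hPa: Δp = 105 hPa = 10500 Pa, q̄ = 0.00314 kg/kg → 0.00314 × 10500 / 9.8 = 3.36 mm
Layer 910–870 hPa: Δp = 40 hPa = 4000 Pa, q̄ = 0.00248 kg/kg → 0.00248 × 4000 / 9.8 = 1.01 mm
Layer 870–300 hPa: Δp = 570 hPa = 57000 Pa, q̄ = 0.000567 kg/kg → 0.000567 × 57000 / 9.8 = 3.30 mm
PW = 3.36 + 1.01 + 3.30 = 7.67 ≈ 7.7 mm.
Precipitation = ε × PW = 0.43 × 7.7 = 3.3 mm.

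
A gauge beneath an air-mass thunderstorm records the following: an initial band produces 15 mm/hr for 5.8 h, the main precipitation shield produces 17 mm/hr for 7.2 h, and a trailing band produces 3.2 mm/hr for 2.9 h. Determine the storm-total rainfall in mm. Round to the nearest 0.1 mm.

Total = Σ Rᵢ Δtᵢ = 15 × 5.8 + 17 × 7.2 + 3.2 × 2.9
      = 87 + 122.4 + 9.28 = 218.7 mm.

total ≈ 218.7 mm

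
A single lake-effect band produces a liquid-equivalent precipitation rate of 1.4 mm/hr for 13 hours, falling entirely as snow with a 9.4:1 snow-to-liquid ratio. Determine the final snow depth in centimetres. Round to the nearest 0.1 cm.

Liquid-equivalent depth = 1.4 × 13 = 18.2 mm.
Snow depth = 18.2 mm × 9.4 = 171.08 mm = 17.1 cm.

snow depth ≈ 17.1 cm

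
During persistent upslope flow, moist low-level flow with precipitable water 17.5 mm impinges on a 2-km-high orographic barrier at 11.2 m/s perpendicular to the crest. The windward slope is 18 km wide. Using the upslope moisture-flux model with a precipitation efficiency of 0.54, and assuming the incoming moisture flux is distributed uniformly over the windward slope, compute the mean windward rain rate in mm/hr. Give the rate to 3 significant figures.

R ≈ 21.2 mm/hr

Incoming column moisture flux per unit ridge length: F = V × PW = 11.2 × 17.5 = 196 mm·m/s.
Spread over the 18 km slope with efficiency ε = 0.54: R = ε·F/W = 0.54 × 196 / 18000 m = 5.880e-03 mm/s.
R = 5.880e-03 × 3600 = 21.2 mm/hr.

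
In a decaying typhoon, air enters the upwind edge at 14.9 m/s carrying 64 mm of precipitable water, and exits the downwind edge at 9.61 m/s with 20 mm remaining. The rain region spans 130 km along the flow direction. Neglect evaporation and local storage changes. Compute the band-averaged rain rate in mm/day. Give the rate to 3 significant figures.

Column moisture flux per unit crosswind length is F = V × PW.
Inflow: F_in = 14.9 × 64 = 953.6 mm·m/s
Outflow: F_out = 9.61 × 20 = 192.2 mm·m/s
Steady-state rate R = (F_in − F_out)/L = (953.6 − 192.2) / 130000 m = 5.857e-03 mm/s.
R = 5.857e-03 × 3600 × 24 = 506 mm/day.

R ≈ 506 mm/day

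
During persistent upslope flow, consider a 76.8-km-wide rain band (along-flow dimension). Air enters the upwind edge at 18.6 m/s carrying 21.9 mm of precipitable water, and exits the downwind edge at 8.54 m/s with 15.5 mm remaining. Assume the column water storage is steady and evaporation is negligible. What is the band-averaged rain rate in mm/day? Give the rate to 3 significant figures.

R ≈ 309 mm/day

Column moisture flux per unit crosswind length is F = V × PW.
Inflow: F_in = 18.6 × 21.9 = 407.34 mm·m/s
Outflow: F_out = 8.54 × 15.5 = 132.37 mm·m/s
Steady-state rate R = (F_in − F_out)/L = (407.34 − 132.37) / 76800 m = 3.580e-03 mm/s.
R = 3.580e-03 × 3600 × 24 = 309 mm/day.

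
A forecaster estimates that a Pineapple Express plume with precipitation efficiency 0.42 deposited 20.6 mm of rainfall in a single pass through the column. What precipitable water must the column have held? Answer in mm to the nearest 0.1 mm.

PW = rainfall / ε = 20.6 / 0.42 = 49.0 mm.

PW ≈ 49.0 mm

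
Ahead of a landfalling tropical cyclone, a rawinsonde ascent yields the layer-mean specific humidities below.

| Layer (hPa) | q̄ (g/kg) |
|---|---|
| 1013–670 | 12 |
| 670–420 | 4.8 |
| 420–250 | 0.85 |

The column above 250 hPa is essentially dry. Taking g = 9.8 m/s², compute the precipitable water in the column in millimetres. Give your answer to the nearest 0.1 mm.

PW ≈ 55.7 mm

Precipitable water is the column-integrated vapour mass per unit area: PW = (1/g) Σ q̄ Δp, with q in kg/kg and Δp in Pa (1 kg/m² of water = 1 mm).
Layer 1013–670 hPa: Δp = 343 hPa = 34300 Pa, q̄ = 0.012 kg/kg → 0.012 × 34300 / 9.8 = 42.00 mm
Layer 670–420 hPa: Δp = 250 hPa = 25000 Pa, q̄ = 0.0048 kg/kg → 0.0048 × 25000 / 9.8 = 12.24 mm
Layer 420–250 hPa: Δp = 170 hPa = 17000 Pa, q̄ = 0.00085 kg/kg → 0.00085 × 17000 / 9.8 = 1.47 mm
PW = 42.00 + 12.24 + 1.47 = 55.71 ≈ 55.7 mm.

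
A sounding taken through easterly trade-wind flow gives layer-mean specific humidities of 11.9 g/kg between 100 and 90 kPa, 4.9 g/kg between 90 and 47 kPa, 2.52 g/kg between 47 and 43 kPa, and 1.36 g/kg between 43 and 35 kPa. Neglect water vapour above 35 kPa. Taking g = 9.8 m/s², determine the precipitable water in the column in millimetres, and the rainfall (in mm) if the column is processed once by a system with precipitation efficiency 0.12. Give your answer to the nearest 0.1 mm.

Precipitable water is the column-integrated vapour mass per unit area: PW = (1/g) Σ q̄ Δp, with q in kg/kg and Δp in Pa (1 kg/m² of water = 1 mm).
Layer 100–90 kPa: Δp = 100 hPa = 10000 Pa, q̄ = 0.0119 kg/kg → 0.0119 × 10000 / 9.8 = 12.14 mm
Layer 90–47 kPa: Δp = 430 hPa = 43000 Pa, q̄ = 0.0049 kg/kg → 0.0049 × 43000 / 9.8 = 21.50 mm
Layer 47–43 kPa: Δp = 40 hPa = 4000 Pa, q̄ = 0.00252 kg/kg → 0.00252 × 4000 / 9.8 = 1.03 mm
Layer 43–35 kPa: Δp = 80 hPa = 8000 Pa, q̄ = 0.00136 kg/kg → 0.00136 × 8000 / 9.8 = 1.11 mm
PW = 12.14 + 21.50 + 1.03 + 1.11 = 35.78 ≈ 35.8 mm.
Rainfall = ε × PW = 0.12 × 35.8 = 4.3 mm.

PW ≈ 35.8 mm; rainfall ≈ 4.3 mm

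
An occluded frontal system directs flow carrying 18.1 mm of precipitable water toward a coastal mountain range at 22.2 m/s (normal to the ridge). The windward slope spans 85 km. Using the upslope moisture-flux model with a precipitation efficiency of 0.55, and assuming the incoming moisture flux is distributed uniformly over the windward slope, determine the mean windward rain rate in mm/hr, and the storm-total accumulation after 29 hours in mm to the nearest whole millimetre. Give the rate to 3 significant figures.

Incoming column moisture flux per unit ridge length: F = V × PW = 22.2 × 18.1 = 401.82 mm·m/s.
Spread over the 85 km slope with efficiency ε = 0.55: R = ε·F/W = 0.55 × 401.82 / 85000 m = 2.600e-03 mm/s.
R = 2.600e-03 × 3600 = 9.36 mm/hr.
Over 29 h: total = 9.36 × 29 = 271.44 ≈ 271 mm.

R ≈ 9.36 mm/hr; total ≈ 271 mm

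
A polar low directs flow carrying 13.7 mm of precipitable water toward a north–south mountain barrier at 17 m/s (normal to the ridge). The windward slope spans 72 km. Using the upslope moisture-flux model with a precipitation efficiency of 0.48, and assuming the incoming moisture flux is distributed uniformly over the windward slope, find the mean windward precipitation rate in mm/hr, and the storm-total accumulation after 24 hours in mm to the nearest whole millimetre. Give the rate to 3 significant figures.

Incoming column moisture flux per unit ridge length: F = V × PW = 17 × 13.7 = 232.9 mm·m/s.
Spread over the 72 km slope with efficiency ε = 0.48: R = ε·F/W = 0.48 × 232.9 / 72000 m = 1.553e-03 mm/s.
R = 1.553e-03 × 3600 = 5.59 mm/hr.
Over 24 h: total = 5.59 × 24 = 134.16 ≈ 134 mm.

R ≈ 5.59 mm/hr; total ≈ 134 mm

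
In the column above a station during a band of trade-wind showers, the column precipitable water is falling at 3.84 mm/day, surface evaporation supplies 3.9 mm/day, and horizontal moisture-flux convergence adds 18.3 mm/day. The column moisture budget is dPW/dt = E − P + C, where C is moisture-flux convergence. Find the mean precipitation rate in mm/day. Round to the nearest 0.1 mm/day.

dPW/dt = -3.84 mm/day.
P = E + C − dPW/dt = 3.9 + (18.3) − (-3.84) = 26.0 mm/day.

P ≈ 26.0 mm/day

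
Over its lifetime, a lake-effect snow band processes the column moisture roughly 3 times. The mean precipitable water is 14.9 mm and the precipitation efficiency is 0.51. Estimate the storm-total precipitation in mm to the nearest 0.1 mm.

Each cycle deposits ε × PW = 0.51 × 14.9 = 7.599 mm.
Over 3 cycles: 3 × 7.599 = 22.8 mm.

precipitation ≈ 22.8 mm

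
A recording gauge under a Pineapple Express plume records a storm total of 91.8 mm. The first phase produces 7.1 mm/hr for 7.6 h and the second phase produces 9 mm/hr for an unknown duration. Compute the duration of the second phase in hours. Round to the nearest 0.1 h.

Known phases: 7.1 × 7.6 = 53.96 mm.
Remaining depth = 91.8 − 53.96 = 37.84 mm.
Duration = 37.84 / 9 = 4.2 h.

duration ≈ 4.2 h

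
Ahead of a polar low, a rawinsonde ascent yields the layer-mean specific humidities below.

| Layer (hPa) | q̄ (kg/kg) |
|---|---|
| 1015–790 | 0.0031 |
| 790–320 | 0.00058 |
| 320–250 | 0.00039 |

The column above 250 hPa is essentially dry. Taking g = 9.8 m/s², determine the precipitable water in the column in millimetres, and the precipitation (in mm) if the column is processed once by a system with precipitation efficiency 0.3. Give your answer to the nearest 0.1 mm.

PW ≈ 10.2 mm; precipitation ≈ 3.1 mm

Precipitable water is the column-integrated vapour mass per unit area: PW = (1/g) Σ q̄ Δp, with q in kg/kg and Δp in Pa (1 kg/m² of water = 1 mm).
Layer 1015–790 hPa: Δp = 225 hPa = 22500 Pa, q̄ = 0.0031 kg/kg → 0.0031 × 22500 / 9.8 = 7.12 mm
Layer 790–320 hPa: Δp = 470 hPa = 47000 Pa, q̄ = 0.00058 kg/kg → 0.00058 × 47000 / 9.8 = 2.78 mm
Layer 320–250 hPa: Δp = 70 hPa = 7000 Pa, q̄ = 0.00039 kg/kg → 0.00039 × 7000 / 9.8 = 0.28 mm
PW = 7.12 + 2.78 + 0.28 = 10.18 ≈ 10.2 mm.
Precipitation = ε × PW = 0.3 × 10.2 = 3.1 mm.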